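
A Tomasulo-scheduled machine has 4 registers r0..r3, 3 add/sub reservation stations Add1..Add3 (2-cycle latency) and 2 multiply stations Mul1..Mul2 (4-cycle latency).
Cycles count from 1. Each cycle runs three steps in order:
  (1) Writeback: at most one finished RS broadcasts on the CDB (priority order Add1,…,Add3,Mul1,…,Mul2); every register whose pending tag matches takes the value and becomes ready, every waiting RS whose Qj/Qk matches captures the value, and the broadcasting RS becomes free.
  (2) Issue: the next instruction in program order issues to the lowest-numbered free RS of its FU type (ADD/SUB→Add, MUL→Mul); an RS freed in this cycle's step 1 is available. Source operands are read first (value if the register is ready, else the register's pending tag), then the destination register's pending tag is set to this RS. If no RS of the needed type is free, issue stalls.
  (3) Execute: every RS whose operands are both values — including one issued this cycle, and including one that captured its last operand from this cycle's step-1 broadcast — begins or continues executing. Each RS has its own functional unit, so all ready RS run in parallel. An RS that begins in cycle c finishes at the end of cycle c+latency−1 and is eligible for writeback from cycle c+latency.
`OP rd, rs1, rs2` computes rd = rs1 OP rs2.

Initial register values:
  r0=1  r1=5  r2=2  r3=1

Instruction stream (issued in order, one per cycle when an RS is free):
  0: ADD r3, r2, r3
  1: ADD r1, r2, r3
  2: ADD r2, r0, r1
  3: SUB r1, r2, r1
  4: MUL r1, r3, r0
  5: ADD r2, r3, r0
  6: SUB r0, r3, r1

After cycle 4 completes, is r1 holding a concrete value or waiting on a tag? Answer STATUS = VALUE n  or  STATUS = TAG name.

  c1: issue ADD r3<-Add1  regs: r0:1,r1:5,r2:2,r3:Add1
  c2: issue ADD r1<-Add2  regs: r0:1,r1:Add2,r2:2,r3:Add1
  c3: CDB Add1=3; issue ADD r2<-Add1  regs: r0:1,r1:Add2,r2:Add1,r3:3
  c4: issue SUB r1<-Add3  regs: r0:1,r1:Add3,r2:Add1,r3:3

STATUS = TAG Add3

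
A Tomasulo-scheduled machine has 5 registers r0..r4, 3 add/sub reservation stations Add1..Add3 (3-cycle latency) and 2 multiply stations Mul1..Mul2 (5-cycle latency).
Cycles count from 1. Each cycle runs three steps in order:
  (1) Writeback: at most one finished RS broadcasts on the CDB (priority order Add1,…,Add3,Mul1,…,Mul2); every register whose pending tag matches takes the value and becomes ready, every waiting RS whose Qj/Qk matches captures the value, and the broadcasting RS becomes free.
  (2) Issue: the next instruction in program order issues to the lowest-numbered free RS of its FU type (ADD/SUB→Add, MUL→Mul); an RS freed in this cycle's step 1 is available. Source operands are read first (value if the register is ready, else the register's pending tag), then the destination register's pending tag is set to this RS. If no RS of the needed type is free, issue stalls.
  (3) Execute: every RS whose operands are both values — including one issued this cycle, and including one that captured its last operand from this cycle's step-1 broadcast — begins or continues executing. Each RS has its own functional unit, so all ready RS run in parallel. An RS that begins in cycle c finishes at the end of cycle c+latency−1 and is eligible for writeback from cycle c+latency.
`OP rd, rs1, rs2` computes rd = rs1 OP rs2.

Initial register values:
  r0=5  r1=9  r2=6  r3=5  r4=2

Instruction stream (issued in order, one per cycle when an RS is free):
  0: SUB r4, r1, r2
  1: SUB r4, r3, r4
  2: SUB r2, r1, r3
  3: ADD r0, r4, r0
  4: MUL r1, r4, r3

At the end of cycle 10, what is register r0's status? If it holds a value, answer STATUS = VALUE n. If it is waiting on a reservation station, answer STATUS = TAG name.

STATUS = VALUE 7

cycle 1: issue SUB r4<-Add1 // r0:5,r1:9,r2:6,r3:5,r4:Add1
cycle 2: issue SUB r4<-Add2 // r0:5,r1:9,r2:6,r3:5,r4:Add2
cycle 3: issue SUB r2<-Add3 // r0:5,r1:9,r2:Add3,r3:5,r4:Add2
cycle 4: CDB Add1=3; issue ADD r0<-Add1 // r0:Add1,r1:9,r2:Add3,r3:5,r4:Add2
cycle 5: issue MUL r1<-Mul1 // r0:Add1,r1:Mul1,r2:Add3,r3:5,r4:Add2
cycle 6: CDB Add3=4 // r0:Add1,r1:Mul1,r2:4,r3:5,r4:Add2
cycle 7: CDB Add2=2 // r0:Add1,r1:Mul1,r2:4,r3:5,r4:2
cycle 8: - // r0:Add1,r1:Mul1,r2:4,r3:5,r4:2
cycle 9: - // r0:Add1,r1:Mul1,r2:4,r3:5,r4:2
cycle 10: CDB Add1=7 // r0:7,r1:Mul1,r2:4,r3:5,r4:2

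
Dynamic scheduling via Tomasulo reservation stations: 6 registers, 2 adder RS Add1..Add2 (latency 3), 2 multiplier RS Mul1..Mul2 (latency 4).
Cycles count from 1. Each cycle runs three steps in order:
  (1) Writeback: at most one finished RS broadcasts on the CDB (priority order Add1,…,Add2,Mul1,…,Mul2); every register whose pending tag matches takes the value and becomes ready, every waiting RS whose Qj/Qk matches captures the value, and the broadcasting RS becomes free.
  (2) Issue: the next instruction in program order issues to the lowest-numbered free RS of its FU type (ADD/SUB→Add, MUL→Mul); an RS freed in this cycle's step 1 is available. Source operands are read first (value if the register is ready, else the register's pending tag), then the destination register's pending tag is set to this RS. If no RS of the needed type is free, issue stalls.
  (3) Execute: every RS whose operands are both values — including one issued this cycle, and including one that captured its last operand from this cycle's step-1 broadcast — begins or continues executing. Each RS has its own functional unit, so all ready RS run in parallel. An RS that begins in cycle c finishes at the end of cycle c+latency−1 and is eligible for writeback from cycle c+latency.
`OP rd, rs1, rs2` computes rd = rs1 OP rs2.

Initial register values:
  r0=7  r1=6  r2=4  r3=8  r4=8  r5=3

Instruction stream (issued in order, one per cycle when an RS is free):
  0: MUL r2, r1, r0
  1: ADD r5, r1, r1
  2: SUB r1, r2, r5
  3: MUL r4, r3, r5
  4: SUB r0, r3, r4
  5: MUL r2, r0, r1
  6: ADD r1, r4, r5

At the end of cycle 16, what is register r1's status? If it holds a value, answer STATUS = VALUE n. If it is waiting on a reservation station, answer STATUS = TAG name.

c1: issue MUL r2<-Mul1 | r0:7,r1:6,r2:Mul1,r3:8,r4:8,r5:3
c2: issue ADD r5<-Add1 | r0:7,r1:6,r2:Mul1,r3:8,r4:8,r5:Add1
c3: issue SUB r1<-Add2 | r0:7,r1:Add2,r2:Mul1,r3:8,r4:8,r5:Add1
c4: issue MUL r4<-Mul2 | r0:7,r1:Add2,r2:Mul1,r3:8,r4:Mul2,r5:Add1
c5: CDB Add1=12; issue SUB r0<-Add1 | r0:Add1,r1:Add2,r2:Mul1,r3:8,r4:Mul2,r5:12
c6: CDB Mul1=42; issue MUL r2<-Mul1 | r0:Add1,r1:Add2,r2:Mul1,r3:8,r4:Mul2,r5:12
c7: stall | r0:Add1,r1:Add2,r2:Mul1,r3:8,r4:Mul2,r5:12
c8: stall | r0:Add1,r1:Add2,r2:Mul1,r3:8,r4:Mul2,r5:12
c9: CDB Add2=30; issue ADD r1<-Add2 | r0:Add1,r1:Add2,r2:Mul1,r3:8,r4:Mul2,r5:12
c10: CDB Mul2=96 | r0:Add1,r1:Add2,r2:Mul1,r3:8,r4:96,r5:12
c11: - | r0:Add1,r1:Add2,r2:Mul1,r3:8,r4:96,r5:12
c12: - | r0:Add1,r1:Add2,r2:Mul1,r3:8,r4:96,r5:12
c13: CDB Add1=-88 | r0:-88,r1:Add2,r2:Mul1,r3:8,r4:96,r5:12
c14: CDB Add2=108 | r0:-88,r1:108,r2:Mul1,r3:8,r4:96,r5:12
c15: - | r0:-88,r1:108,r2:Mul1,r3:8,r4:96,r5:12
c16: - | r0:-88,r1:108,r2:Mul1,r3:8,r4:96,r5:12

STATUS = VALUE 108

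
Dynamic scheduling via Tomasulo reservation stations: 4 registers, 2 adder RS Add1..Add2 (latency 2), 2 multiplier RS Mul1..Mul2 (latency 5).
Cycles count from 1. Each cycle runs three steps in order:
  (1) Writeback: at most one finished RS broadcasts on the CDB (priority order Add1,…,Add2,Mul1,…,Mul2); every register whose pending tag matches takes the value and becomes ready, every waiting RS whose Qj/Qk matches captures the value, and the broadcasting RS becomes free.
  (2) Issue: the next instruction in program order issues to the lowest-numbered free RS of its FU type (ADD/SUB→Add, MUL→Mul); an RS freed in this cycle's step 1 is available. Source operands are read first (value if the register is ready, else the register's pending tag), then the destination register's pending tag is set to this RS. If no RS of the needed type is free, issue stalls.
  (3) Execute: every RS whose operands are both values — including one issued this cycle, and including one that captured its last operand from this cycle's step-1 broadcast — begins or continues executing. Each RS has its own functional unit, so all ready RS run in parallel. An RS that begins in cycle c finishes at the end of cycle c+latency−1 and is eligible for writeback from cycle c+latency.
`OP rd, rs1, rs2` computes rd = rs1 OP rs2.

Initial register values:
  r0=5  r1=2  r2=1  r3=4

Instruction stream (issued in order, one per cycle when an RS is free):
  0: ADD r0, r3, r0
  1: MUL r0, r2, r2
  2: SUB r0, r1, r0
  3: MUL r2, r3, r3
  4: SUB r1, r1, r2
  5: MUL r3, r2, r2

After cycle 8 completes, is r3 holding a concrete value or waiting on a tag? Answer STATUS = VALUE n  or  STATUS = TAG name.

cycle 1: issue ADD r0<-Add1 // r0:Add1,r1:2,r2:1,r3:4
cycle 2: issue MUL r0<-Mul1 // r0:Mul1,r1:2,r2:1,r3:4
cycle 3: CDB Add1=9; issue SUB r0<-Add1 // r0:Add1,r1:2,r2:1,r3:4
cycle 4: issue MUL r2<-Mul2 // r0:Add1,r1:2,r2:Mul2,r3:4
cycle 5: issue SUB r1<-Add2 // r0:Add1,r1:Add2,r2:Mul2,r3:4
cycle 6: stall // r0:Add1,r1:Add2,r2:Mul2,r3:4
cycle 7: CDB Mul1=1; issue MUL r3<-Mul1 // r0:Add1,r1:Add2,r2:Mul2,r3:Mul1
cycle 8: - // r0:Add1,r1:Add2,r2:Mul2,r3:Mul1

STATUS = TAG Mul1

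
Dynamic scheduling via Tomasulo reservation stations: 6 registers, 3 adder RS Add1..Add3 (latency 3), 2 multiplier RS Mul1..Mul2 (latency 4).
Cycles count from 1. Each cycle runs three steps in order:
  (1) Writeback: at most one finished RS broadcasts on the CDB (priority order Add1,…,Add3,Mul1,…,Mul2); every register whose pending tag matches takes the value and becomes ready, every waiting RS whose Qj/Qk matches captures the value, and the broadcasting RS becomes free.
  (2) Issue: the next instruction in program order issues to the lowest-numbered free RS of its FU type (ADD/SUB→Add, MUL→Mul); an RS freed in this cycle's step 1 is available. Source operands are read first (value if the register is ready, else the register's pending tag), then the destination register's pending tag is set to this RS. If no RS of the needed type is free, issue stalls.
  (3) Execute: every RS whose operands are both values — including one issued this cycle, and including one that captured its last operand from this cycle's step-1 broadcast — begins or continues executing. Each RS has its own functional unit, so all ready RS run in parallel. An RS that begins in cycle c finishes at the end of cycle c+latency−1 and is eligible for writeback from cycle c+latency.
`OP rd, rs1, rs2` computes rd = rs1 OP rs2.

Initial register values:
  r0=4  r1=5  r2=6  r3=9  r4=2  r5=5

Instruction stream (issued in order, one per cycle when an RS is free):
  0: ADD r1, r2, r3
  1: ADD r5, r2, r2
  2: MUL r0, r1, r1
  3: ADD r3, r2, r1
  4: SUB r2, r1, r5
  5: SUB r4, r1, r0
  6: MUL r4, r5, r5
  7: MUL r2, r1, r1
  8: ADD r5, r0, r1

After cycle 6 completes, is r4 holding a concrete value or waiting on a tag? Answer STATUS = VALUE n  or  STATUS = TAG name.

STATUS = TAG Add3

c1: issue ADD r1<-Add1 | r0:4,r1:Add1,r2:6,r3:9,r4:2,r5:5
c2: issue ADD r5<-Add2 | r0:4,r1:Add1,r2:6,r3:9,r4:2,r5:Add2
c3: issue MUL r0<-Mul1 | r0:Mul1,r1:Add1,r2:6,r3:9,r4:2,r5:Add2
c4: CDB Add1=15; issue ADD r3<-Add1 | r0:Mul1,r1:15,r2:6,r3:Add1,r4:2,r5:Add2
c5: CDB Add2=12; issue SUB r2<-Add2 | r0:Mul1,r1:15,r2:Add2,r3:Add1,r4:2,r5:12
c6: issue SUB r4<-Add3 | r0:Mul1,r1:15,r2:Add2,r3:Add1,r4:Add3,r5:12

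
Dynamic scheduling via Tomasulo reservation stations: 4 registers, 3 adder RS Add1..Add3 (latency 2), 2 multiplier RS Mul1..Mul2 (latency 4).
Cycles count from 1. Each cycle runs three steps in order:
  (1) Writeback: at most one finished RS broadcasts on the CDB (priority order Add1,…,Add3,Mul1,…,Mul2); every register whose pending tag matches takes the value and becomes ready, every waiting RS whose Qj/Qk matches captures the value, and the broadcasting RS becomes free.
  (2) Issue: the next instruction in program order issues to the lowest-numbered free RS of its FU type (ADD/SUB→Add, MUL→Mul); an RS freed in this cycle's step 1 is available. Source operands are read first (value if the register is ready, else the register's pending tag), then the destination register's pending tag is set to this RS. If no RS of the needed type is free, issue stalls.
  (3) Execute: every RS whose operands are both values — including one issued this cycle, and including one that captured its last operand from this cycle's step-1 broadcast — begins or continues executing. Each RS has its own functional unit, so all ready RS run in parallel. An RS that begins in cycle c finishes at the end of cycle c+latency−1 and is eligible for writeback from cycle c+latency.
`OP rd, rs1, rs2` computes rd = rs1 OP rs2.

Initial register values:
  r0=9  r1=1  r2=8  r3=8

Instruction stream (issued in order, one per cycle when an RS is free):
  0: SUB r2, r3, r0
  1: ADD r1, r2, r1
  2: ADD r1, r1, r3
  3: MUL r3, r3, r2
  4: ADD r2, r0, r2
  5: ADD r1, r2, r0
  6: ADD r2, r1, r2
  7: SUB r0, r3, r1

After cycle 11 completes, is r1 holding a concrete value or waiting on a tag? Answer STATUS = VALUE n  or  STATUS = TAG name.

  c1: issue SUB r2<-Add1  regs: r0:9,r1:1,r2:Add1,r3:8
  c2: issue ADD r1<-Add2  regs: r0:9,r1:Add2,r2:Add1,r3:8
  c3: CDB Add1=-1; issue ADD r1<-Add1  regs: r0:9,r1:Add1,r2:-1,r3:8
  c4: issue MUL r3<-Mul1  regs: r0:9,r1:Add1,r2:-1,r3:Mul1
  c5: CDB Add2=0; issue ADD r2<-Add2  regs: r0:9,r1:Add1,r2:Add2,r3:Mul1
  c6: issue ADD r1<-Add3  regs: r0:9,r1:Add3,r2:Add2,r3:Mul1
  c7: CDB Add1=8; issue ADD r2<-Add1  regs: r0:9,r1:Add3,r2:Add1,r3:Mul1
  c8: CDB Add2=8; issue SUB r0<-Add2  regs: r0:Add2,r1:Add3,r2:Add1,r3:Mul1
  c9: CDB Mul1=-8  regs: r0:Add2,r1:Add3,r2:Add1,r3:-8
  c10: CDB Add3=17  regs: r0:Add2,r1:17,r2:Add1,r3:-8
  c11: -  regs: r0:Add2,r1:17,r2:Add1,r3:-8

STATUS = VALUE 17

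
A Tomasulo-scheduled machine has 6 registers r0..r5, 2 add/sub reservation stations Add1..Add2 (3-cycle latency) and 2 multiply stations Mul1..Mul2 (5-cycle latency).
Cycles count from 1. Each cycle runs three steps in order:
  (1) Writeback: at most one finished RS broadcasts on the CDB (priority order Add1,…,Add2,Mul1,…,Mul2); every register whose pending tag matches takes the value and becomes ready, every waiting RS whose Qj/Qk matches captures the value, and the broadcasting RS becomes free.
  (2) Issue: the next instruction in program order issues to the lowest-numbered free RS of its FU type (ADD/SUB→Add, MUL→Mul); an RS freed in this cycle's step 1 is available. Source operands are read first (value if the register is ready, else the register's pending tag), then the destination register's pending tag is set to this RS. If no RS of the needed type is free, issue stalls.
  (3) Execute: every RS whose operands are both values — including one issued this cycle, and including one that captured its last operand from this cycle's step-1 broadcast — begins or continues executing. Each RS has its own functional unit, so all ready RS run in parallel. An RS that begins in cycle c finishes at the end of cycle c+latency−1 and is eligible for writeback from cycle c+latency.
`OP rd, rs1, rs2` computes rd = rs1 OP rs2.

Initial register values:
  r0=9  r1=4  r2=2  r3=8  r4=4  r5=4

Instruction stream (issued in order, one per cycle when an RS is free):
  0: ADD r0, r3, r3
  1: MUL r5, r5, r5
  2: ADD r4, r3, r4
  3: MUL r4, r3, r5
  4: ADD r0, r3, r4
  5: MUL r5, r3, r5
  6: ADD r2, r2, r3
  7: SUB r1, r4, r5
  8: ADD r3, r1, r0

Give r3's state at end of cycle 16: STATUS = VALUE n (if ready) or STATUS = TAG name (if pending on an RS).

c1: issue ADD r0<-Add1 | r0:Add1,r1:4,r2:2,r3:8,r4:4,r5:4
c2: issue MUL r5<-Mul1 | r0:Add1,r1:4,r2:2,r3:8,r4:4,r5:Mul1
c3: issue ADD r4<-Add2 | r0:Add1,r1:4,r2:2,r3:8,r4:Add2,r5:Mul1
c4: CDB Add1=16; issue MUL r4<-Mul2 | r0:16,r1:4,r2:2,r3:8,r4:Mul2,r5:Mul1
c5: issue ADD r0<-Add1 | r0:Add1,r1:4,r2:2,r3:8,r4:Mul2,r5:Mul1
c6: CDB Add2=12; stall | r0:Add1,r1:4,r2:2,r3:8,r4:Mul2,r5:Mul1
c7: CDB Mul1=16; issue MUL r5<-Mul1 | r0:Add1,r1:4,r2:2,r3:8,r4:Mul2,r5:Mul1
c8: issue ADD r2<-Add2 | r0:Add1,r1:4,r2:Add2,r3:8,r4:Mul2,r5:Mul1
c9: stall | r0:Add1,r1:4,r2:Add2,r3:8,r4:Mul2,r5:Mul1
c10: stall | r0:Add1,r1:4,r2:Add2,r3:8,r4:Mul2,r5:Mul1
c11: CDB Add2=10; issue SUB r1<-Add2 | r0:Add1,r1:Add2,r2:10,r3:8,r4:Mul2,r5:Mul1
c12: CDB Mul1=128; stall | r0:Add1,r1:Add2,r2:10,r3:8,r4:Mul2,r5:128
c13: CDB Mul2=128; stall | r0:Add1,r1:Add2,r2:10,r3:8,r4:128,r5:128
c14: stall | r0:Add1,r1:Add2,r2:10,r3:8,r4:128,r5:128
c15: stall | r0:Add1,r1:Add2,r2:10,r3:8,r4:128,r5:128
c16: CDB Add1=136; issue ADD r3<-Add1 | r0:136,r1:Add2,r2:10,r3:Add1,r4:128,r5:128

STATUS = TAG Add1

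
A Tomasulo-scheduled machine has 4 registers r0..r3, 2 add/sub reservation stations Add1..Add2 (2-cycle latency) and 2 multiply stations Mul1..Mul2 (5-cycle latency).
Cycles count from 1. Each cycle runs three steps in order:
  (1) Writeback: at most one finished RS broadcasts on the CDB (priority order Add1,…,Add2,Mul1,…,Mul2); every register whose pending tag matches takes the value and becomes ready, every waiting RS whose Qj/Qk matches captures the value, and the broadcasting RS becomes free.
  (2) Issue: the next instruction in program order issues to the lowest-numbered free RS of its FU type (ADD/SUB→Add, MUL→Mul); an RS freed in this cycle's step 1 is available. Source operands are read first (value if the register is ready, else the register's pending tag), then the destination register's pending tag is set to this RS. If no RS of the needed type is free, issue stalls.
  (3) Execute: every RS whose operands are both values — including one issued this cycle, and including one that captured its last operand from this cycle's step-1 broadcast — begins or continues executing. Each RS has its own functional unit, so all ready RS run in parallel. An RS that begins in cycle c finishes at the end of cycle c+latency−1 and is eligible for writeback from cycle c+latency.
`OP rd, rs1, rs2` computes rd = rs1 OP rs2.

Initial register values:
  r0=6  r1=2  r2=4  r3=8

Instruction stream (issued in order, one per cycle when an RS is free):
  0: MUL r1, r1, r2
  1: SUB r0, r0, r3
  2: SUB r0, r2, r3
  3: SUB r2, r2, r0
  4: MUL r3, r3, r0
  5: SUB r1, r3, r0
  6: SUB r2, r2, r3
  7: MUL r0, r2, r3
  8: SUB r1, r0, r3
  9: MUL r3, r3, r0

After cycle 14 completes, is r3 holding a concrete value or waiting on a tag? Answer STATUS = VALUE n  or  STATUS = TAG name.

STATUS = TAG Mul2

c1: issue MUL r1<-Mul1 | r0:6,r1:Mul1,r2:4,r3:8
c2: issue SUB r0<-Add1 | r0:Add1,r1:Mul1,r2:4,r3:8
c3: issue SUB r0<-Add2 | r0:Add2,r1:Mul1,r2:4,r3:8
c4: CDB Add1=-2; issue SUB r2<-Add1 | r0:Add2,r1:Mul1,r2:Add1,r3:8
c5: CDB Add2=-4; issue MUL r3<-Mul2 | r0:-4,r1:Mul1,r2:Add1,r3:Mul2
c6: CDB Mul1=8; issue SUB r1<-Add2 | r0:-4,r1:Add2,r2:Add1,r3:Mul2
c7: CDB Add1=8; issue SUB r2<-Add1 | r0:-4,r1:Add2,r2:Add1,r3:Mul2
c8: issue MUL r0<-Mul1 | r0:Mul1,r1:Add2,r2:Add1,r3:Mul2
c9: stall | r0:Mul1,r1:Add2,r2:Add1,r3:Mul2
c10: CDB Mul2=-32; stall | r0:Mul1,r1:Add2,r2:Add1,r3:-32
c11: stall | r0:Mul1,r1:Add2,r2:Add1,r3:-32
c12: CDB Add1=40; issue SUB r1<-Add1 | r0:Mul1,r1:Add1,r2:40,r3:-32
c13: CDB Add2=-28; issue MUL r3<-Mul2 | r0:Mul1,r1:Add1,r2:40,r3:Mul2
c14: - | r0:Mul1,r1:Add1,r2:40,r3:Mul2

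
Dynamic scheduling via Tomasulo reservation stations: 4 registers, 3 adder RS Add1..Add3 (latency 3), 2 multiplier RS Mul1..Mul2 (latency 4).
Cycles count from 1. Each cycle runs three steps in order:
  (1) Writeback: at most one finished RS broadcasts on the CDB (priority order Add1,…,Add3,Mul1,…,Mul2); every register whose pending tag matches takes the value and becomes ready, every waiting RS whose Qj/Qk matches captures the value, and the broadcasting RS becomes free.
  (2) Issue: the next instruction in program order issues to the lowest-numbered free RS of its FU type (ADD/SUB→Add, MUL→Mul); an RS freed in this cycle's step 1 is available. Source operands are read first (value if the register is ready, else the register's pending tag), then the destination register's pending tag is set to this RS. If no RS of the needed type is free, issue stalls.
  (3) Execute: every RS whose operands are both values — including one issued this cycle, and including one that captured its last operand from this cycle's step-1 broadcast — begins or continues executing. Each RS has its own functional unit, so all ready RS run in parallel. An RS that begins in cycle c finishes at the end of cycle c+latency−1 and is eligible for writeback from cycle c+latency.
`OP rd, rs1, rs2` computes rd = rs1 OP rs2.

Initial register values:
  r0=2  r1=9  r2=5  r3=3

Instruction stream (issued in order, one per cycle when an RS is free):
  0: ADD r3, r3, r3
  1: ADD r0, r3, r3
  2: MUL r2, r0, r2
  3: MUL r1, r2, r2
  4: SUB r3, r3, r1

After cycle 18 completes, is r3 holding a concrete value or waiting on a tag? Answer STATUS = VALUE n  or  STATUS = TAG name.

STATUS = VALUE -3594

c1: issue ADD r3<-Add1 | r0:2,r1:9,r2:5,r3:Add1
c2: issue ADD r0<-Add2 | r0:Add2,r1:9,r2:5,r3:Add1
c3: issue MUL r2<-Mul1 | r0:Add2,r1:9,r2:Mul1,r3:Add1
c4: CDB Add1=6; issue MUL r1<-Mul2 | r0:Add2,r1:Mul2,r2:Mul1,r3:6
c5: issue SUB r3<-Add1 | r0:Add2,r1:Mul2,r2:Mul1,r3:Add1
c6: - | r0:Add2,r1:Mul2,r2:Mul1,r3:Add1
c7: CDB Add2=12 | r0:12,r1:Mul2,r2:Mul1,r3:Add1
c8: - | r0:12,r1:Mul2,r2:Mul1,r3:Add1
c9: - | r0:12,r1:Mul2,r2:Mul1,r3:Add1
c10: - | r0:12,r1:Mul2,r2:Mul1,r3:Add1
c11: CDB Mul1=60 | r0:12,r1:Mul2,r2:60,r3:Add1
c12: - | r0:12,r1:Mul2,r2:60,r3:Add1
c13: - | r0:12,r1:Mul2,r2:60,r3:Add1
c14: - | r0:12,r1:Mul2,r2:60,r3:Add1
c15: CDB Mul2=3600 | r0:12,r1:3600,r2:60,r3:Add1
c16: - | r0:12,r1:3600,r2:60,r3:Add1
c17: - | r0:12,r1:3600,r2:60,r3:Add1
c18: CDB Add1=-3594 | r0:12,r1:3600,r2:60,r3:-3594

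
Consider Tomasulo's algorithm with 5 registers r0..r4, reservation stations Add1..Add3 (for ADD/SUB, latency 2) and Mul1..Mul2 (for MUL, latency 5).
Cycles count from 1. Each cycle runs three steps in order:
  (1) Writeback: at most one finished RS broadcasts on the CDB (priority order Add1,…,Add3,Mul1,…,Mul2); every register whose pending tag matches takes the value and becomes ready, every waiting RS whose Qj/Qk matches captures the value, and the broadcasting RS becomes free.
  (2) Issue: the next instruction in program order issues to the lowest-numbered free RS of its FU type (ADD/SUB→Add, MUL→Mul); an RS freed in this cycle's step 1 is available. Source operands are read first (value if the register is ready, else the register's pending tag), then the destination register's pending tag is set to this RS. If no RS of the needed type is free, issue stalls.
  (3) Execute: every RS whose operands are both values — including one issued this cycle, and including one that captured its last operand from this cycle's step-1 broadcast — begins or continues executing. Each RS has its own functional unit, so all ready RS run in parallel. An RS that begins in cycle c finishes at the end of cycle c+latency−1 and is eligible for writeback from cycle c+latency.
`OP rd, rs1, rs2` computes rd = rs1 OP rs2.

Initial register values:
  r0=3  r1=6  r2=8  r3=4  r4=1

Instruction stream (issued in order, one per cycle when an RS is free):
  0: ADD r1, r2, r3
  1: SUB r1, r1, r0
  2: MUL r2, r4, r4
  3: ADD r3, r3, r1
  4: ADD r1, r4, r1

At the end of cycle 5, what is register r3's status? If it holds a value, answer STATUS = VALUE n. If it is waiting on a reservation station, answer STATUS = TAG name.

STATUS = TAG Add1

  c1: issue ADD r1<-Add1  regs: r0:3,r1:Add1,r2:8,r3:4,r4:1
  c2: issue SUB r1<-Add2  regs: r0:3,r1:Add2,r2:8,r3:4,r4:1
  c3: CDB Add1=12; issue MUL r2<-Mul1  regs: r0:3,r1:Add2,r2:Mul1,r3:4,r4:1
  c4: issue ADD r3<-Add1  regs: r0:3,r1:Add2,r2:Mul1,r3:Add1,r4:1
  c5: CDB Add2=9; issue ADD r1<-Add2  regs: r0:3,r1:Add2,r2:Mul1,r3:Add1,r4:1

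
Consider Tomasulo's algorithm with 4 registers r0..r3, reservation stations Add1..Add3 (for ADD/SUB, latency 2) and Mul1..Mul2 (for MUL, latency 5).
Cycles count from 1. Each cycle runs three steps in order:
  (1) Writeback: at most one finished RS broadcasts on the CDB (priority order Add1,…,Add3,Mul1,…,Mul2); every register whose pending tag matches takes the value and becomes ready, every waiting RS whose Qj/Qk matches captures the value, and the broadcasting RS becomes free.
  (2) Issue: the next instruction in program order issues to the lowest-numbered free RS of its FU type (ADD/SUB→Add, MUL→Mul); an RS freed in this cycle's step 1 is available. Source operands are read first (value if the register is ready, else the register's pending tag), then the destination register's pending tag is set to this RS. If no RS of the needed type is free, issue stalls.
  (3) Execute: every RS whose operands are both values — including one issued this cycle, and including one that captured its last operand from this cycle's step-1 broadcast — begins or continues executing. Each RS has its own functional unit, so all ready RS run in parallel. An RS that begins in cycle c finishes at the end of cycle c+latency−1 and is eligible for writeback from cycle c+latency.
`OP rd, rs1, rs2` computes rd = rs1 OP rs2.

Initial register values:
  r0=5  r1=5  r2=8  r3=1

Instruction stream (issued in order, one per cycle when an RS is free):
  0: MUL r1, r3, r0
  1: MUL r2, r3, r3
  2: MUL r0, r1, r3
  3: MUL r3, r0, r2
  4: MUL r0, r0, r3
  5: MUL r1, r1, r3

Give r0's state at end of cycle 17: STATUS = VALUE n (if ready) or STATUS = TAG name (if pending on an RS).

cycle 1: issue MUL r1<-Mul1 // r0:5,r1:Mul1,r2:8,r3:1
cycle 2: issue MUL r2<-Mul2 // r0:5,r1:Mul1,r2:Mul2,r3:1
cycle 3: stall // r0:5,r1:Mul1,r2:Mul2,r3:1
cycle 4: stall // r0:5,r1:Mul1,r2:Mul2,r3:1
cycle 5: stall // r0:5,r1:Mul1,r2:Mul2,r3:1
cycle 6: CDB Mul1=5; issue MUL r0<-Mul1 // r0:Mul1,r1:5,r2:Mul2,r3:1
cycle 7: CDB Mul2=1; issue MUL r3<-Mul2 // r0:Mul1,r1:5,r2:1,r3:Mul2
cycle 8: stall // r0:Mul1,r1:5,r2:1,r3:Mul2
cycle 9: stall // r0:Mul1,r1:5,r2:1,r3:Mul2
cycle 10: stall // r0:Mul1,r1:5,r2:1,r3:Mul2
cycle 11: CDB Mul1=5; issue MUL r0<-Mul1 // r0:Mul1,r1:5,r2:1,r3:Mul2
cycle 12: stall // r0:Mul1,r1:5,r2:1,r3:Mul2
cycle 13: stall // r0:Mul1,r1:5,r2:1,r3:Mul2
cycle 14: stall // r0:Mul1,r1:5,r2:1,r3:Mul2
cycle 15: stall // r0:Mul1,r1:5,r2:1,r3:Mul2
cycle 16: CDB Mul2=5; issue MUL r1<-Mul2 // r0:Mul1,r1:Mul2,r2:1,r3:5
cycle 17: - // r0:Mul1,r1:Mul2,r2:1,r3:5

STATUS = TAG Mul1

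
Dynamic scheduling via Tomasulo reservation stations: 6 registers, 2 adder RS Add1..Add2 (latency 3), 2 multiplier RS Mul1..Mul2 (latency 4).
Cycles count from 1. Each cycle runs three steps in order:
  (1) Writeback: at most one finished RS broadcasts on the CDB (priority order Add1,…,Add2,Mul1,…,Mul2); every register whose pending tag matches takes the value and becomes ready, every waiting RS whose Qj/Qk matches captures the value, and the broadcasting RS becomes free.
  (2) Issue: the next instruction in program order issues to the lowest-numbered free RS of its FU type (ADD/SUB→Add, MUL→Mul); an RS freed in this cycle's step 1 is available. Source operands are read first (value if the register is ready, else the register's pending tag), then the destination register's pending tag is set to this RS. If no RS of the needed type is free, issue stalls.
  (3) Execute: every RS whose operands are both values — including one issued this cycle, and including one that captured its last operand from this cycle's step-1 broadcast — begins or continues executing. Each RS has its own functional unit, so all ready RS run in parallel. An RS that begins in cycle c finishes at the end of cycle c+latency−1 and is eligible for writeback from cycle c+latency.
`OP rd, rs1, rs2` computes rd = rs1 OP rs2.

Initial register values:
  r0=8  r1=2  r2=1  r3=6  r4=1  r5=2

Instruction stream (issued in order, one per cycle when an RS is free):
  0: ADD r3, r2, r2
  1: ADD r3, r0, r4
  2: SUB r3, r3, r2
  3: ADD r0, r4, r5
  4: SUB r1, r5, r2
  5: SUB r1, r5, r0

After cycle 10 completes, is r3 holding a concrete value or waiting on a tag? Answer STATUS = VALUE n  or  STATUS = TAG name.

cycle 1: issue ADD r3<-Add1 // r0:8,r1:2,r2:1,r3:Add1,r4:1,r5:2
cycle 2: issue ADD r3<-Add2 // r0:8,r1:2,r2:1,r3:Add2,r4:1,r5:2
cycle 3: stall // r0:8,r1:2,r2:1,r3:Add2,r4:1,r5:2
cycle 4: CDB Add1=2; issue SUB r3<-Add1 // r0:8,r1:2,r2:1,r3:Add1,r4:1,r5:2
cycle 5: CDB Add2=9; issue ADD r0<-Add2 // r0:Add2,r1:2,r2:1,r3:Add1,r4:1,r5:2
cycle 6: stall // r0:Add2,r1:2,r2:1,r3:Add1,r4:1,r5:2
cycle 7: stall // r0:Add2,r1:2,r2:1,r3:Add1,r4:1,r5:2
cycle 8: CDB Add1=8; issue SUB r1<-Add1 // r0:Add2,r1:Add1,r2:1,r3:8,r4:1,r5:2
cycle 9: CDB Add2=3; issue SUB r1<-Add2 // r0:3,r1:Add2,r2:1,r3:8,r4:1,r5:2
cycle 10: - // r0:3,r1:Add2,r2:1,r3:8,r4:1,r5:2

STATUS = VALUE 8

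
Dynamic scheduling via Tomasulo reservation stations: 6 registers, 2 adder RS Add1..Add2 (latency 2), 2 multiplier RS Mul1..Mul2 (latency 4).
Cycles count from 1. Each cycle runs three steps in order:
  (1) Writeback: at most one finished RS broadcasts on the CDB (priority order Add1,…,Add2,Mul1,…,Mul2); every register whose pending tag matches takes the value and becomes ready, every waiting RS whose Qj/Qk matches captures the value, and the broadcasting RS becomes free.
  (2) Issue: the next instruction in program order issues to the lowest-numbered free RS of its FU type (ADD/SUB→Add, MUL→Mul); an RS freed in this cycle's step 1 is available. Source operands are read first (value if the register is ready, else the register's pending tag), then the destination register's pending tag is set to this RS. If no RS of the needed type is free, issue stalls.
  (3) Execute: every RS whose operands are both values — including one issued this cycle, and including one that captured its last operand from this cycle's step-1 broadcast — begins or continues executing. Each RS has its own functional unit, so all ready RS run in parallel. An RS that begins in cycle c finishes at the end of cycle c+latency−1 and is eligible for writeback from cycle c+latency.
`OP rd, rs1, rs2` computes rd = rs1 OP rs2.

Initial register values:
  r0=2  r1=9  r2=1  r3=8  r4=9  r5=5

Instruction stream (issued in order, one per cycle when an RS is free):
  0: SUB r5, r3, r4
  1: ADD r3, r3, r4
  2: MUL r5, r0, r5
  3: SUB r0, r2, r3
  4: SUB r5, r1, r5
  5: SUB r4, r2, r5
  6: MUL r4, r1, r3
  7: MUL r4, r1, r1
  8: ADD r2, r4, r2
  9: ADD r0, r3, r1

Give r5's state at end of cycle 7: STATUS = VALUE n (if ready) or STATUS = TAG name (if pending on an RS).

STATUS = TAG Add2

  c1: issue SUB r5<-Add1  regs: r0:2,r1:9,r2:1,r3:8,r4:9,r5:Add1
  c2: issue ADD r3<-Add2  regs: r0:2,r1:9,r2:1,r3:Add2,r4:9,r5:Add1
  c3: CDB Add1=-1; issue MUL r5<-Mul1  regs: r0:2,r1:9,r2:1,r3:Add2,r4:9,r5:Mul1
  c4: CDB Add2=17; issue SUB r0<-Add1  regs: r0:Add1,r1:9,r2:1,r3:17,r4:9,r5:Mul1
  c5: issue SUB r5<-Add2  regs: r0:Add1,r1:9,r2:1,r3:17,r4:9,r5:Add2
  c6: CDB Add1=-16; issue SUB r4<-Add1  regs: r0:-16,r1:9,r2:1,r3:17,r4:Add1,r5:Add2
  c7: CDB Mul1=-2; issue MUL r4<-Mul1  regs: r0:-16,r1:9,r2:1,r3:17,r4:Mul1,r5:Add2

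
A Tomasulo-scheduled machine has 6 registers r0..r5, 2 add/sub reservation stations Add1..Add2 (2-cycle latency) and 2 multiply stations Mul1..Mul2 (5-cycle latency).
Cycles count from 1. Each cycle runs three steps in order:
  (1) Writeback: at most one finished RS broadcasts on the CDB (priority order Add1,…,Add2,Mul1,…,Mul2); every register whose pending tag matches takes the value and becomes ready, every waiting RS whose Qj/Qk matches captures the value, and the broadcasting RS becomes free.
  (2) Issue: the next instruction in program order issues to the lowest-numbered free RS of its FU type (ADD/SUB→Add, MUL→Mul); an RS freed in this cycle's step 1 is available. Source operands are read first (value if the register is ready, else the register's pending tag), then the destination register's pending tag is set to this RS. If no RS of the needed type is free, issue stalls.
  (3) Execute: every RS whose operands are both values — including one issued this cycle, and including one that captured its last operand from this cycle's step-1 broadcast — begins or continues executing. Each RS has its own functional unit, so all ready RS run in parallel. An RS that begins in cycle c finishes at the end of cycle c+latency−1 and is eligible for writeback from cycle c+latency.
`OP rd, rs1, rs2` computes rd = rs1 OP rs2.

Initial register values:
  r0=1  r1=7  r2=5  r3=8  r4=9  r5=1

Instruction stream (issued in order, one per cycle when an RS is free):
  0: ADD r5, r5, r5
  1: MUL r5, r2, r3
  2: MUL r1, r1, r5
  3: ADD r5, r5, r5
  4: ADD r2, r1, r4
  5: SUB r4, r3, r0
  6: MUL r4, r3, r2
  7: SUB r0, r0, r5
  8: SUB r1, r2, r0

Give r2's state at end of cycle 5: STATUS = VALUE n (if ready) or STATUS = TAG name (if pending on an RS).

c1: issue ADD r5<-Add1 | r0:1,r1:7,r2:5,r3:8,r4:9,r5:Add1
c2: issue MUL r5<-Mul1 | r0:1,r1:7,r2:5,r3:8,r4:9,r5:Mul1
c3: CDB Add1=2; issue MUL r1<-Mul2 | r0:1,r1:Mul2,r2:5,r3:8,r4:9,r5:Mul1
c4: issue ADD r5<-Add1 | r0:1,r1:Mul2,r2:5,r3:8,r4:9,r5:Add1
c5: issue ADD r2<-Add2 | r0:1,r1:Mul2,r2:Add2,r3:8,r4:9,r5:Add1

STATUS = TAG Add2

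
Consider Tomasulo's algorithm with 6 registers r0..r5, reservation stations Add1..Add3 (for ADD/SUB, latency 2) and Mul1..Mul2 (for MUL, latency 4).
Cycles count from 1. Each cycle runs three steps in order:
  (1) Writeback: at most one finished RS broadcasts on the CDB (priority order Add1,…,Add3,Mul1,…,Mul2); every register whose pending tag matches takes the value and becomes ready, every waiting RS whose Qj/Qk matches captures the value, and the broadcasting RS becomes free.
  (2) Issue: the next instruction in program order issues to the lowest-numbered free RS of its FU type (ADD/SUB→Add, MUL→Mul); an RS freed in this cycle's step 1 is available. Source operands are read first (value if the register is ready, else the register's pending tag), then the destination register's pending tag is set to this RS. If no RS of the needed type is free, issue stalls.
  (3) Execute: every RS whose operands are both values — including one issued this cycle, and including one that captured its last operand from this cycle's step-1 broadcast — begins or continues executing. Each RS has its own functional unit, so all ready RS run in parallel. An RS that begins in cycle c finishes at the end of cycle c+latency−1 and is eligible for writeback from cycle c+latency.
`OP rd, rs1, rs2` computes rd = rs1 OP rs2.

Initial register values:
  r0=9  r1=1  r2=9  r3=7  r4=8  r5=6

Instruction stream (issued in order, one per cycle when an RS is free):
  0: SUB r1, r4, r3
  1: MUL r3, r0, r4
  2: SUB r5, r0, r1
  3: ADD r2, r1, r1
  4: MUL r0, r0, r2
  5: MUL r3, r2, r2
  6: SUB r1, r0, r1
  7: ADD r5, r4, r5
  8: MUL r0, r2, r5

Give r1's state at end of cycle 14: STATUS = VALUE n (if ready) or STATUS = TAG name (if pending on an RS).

c1: issue SUB r1<-Add1 | r0:9,r1:Add1,r2:9,r3:7,r4:8,r5:6
c2: issue MUL r3<-Mul1 | r0:9,r1:Add1,r2:9,r3:Mul1,r4:8,r5:6
c3: CDB Add1=1; issue SUB r5<-Add1 | r0:9,r1:1,r2:9,r3:Mul1,r4:8,r5:Add1
c4: issue ADD r2<-Add2 | r0:9,r1:1,r2:Add2,r3:Mul1,r4:8,r5:Add1
c5: CDB Add1=8; issue MUL r0<-Mul2 | r0:Mul2,r1:1,r2:Add2,r3:Mul1,r4:8,r5:8
c6: CDB Add2=2; stall | r0:Mul2,r1:1,r2:2,r3:Mul1,r4:8,r5:8
c7: CDB Mul1=72; issue MUL r3<-Mul1 | r0:Mul2,r1:1,r2:2,r3:Mul1,r4:8,r5:8
c8: issue SUB r1<-Add1 | r0:Mul2,r1:Add1,r2:2,r3:Mul1,r4:8,r5:8
c9: issue ADD r5<-Add2 | r0:Mul2,r1:Add1,r2:2,r3:Mul1,r4:8,r5:Add2
c10: CDB Mul2=18; issue MUL r0<-Mul2 | r0:Mul2,r1:Add1,r2:2,r3:Mul1,r4:8,r5:Add2
c11: CDB Add2=16 | r0:Mul2,r1:Add1,r2:2,r3:Mul1,r4:8,r5:16
c12: CDB Add1=17 | r0:Mul2,r1:17,r2:2,r3:Mul1,r4:8,r5:16
c13: CDB Mul1=4 | r0:Mul2,r1:17,r2:2,r3:4,r4:8,r5:16
c14: - | r0:Mul2,r1:17,r2:2,r3:4,r4:8,r5:16

STATUS = VALUE 17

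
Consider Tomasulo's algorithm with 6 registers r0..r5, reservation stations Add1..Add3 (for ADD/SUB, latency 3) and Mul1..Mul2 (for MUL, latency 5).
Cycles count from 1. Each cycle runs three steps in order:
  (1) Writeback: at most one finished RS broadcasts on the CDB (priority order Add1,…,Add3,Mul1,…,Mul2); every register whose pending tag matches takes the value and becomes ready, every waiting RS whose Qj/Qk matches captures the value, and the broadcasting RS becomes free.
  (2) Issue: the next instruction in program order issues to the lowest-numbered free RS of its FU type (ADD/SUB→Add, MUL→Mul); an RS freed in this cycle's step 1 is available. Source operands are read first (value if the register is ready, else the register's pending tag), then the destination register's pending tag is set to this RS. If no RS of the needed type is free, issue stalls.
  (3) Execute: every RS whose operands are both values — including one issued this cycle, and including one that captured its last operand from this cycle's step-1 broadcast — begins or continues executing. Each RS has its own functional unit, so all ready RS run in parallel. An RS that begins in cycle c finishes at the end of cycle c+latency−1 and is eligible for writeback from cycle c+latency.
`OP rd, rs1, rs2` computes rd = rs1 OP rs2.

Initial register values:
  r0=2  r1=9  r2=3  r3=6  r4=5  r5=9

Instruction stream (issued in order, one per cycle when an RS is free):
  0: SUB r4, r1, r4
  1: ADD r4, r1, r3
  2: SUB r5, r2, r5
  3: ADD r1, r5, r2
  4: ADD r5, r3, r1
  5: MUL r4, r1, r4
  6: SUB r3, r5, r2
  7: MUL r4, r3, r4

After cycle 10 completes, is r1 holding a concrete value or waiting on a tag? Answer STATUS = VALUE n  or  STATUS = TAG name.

cycle 1: issue SUB r4<-Add1 // r0:2,r1:9,r2:3,r3:6,r4:Add1,r5:9
cycle 2: issue ADD r4<-Add2 // r0:2,r1:9,r2:3,r3:6,r4:Add2,r5:9
cycle 3: issue SUB r5<-Add3 // r0:2,r1:9,r2:3,r3:6,r4:Add2,r5:Add3
cycle 4: CDB Add1=4; issue ADD r1<-Add1 // r0:2,r1:Add1,r2:3,r3:6,r4:Add2,r5:Add3
cycle 5: CDB Add2=15; issue ADD r5<-Add2 // r0:2,r1:Add1,r2:3,r3:6,r4:15,r5:Add2
cycle 6: CDB Add3=-6; issue MUL r4<-Mul1 // r0:2,r1:Add1,r2:3,r3:6,r4:Mul1,r5:Add2
cycle 7: issue SUB r3<-Add3 // r0:2,r1:Add1,r2:3,r3:Add3,r4:Mul1,r5:Add2
cycle 8: issue MUL r4<-Mul2 // r0:2,r1:Add1,r2:3,r3:Add3,r4:Mul2,r5:Add2
cycle 9: CDB Add1=-3 // r0:2,r1:-3,r2:3,r3:Add3,r4:Mul2,r5:Add2
cycle 10: - // r0:2,r1:-3,r2:3,r3:Add3,r4:Mul2,r5:Add2

STATUS = VALUE -3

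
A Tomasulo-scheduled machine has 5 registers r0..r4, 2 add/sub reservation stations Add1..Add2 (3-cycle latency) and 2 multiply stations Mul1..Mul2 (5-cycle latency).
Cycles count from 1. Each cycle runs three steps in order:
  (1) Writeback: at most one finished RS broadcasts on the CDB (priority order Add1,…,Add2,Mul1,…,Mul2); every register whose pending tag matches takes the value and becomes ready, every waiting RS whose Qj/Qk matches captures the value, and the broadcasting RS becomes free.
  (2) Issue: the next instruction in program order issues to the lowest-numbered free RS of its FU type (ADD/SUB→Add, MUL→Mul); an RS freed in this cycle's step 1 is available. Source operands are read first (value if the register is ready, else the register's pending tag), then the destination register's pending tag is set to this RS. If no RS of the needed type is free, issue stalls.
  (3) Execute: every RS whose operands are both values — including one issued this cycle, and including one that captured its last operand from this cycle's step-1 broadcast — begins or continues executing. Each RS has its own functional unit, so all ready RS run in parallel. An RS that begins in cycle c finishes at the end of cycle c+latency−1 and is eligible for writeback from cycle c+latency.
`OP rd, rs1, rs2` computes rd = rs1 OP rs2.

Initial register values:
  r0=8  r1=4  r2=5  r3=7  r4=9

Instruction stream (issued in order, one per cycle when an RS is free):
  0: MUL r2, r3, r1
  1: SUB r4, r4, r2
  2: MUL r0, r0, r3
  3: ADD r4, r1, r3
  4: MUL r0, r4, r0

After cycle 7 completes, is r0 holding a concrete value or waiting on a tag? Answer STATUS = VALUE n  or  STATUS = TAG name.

  c1: issue MUL r2<-Mul1  regs: r0:8,r1:4,r2:Mul1,r3:7,r4:9
  c2: issue SUB r4<-Add1  regs: r0:8,r1:4,r2:Mul1,r3:7,r4:Add1
  c3: issue MUL r0<-Mul2  regs: r0:Mul2,r1:4,r2:Mul1,r3:7,r4:Add1
  c4: issue ADD r4<-Add2  regs: r0:Mul2,r1:4,r2:Mul1,r3:7,r4:Add2
  c5: stall  regs: r0:Mul2,r1:4,r2:Mul1,r3:7,r4:Add2
  c6: CDB Mul1=28; issue MUL r0<-Mul1  regs: r0:Mul1,r1:4,r2:28,r3:7,r4:Add2
  c7: CDB Add2=11  regs: r0:Mul1,r1:4,r2:28,r3:7,r4:11

STATUS = TAG Mul1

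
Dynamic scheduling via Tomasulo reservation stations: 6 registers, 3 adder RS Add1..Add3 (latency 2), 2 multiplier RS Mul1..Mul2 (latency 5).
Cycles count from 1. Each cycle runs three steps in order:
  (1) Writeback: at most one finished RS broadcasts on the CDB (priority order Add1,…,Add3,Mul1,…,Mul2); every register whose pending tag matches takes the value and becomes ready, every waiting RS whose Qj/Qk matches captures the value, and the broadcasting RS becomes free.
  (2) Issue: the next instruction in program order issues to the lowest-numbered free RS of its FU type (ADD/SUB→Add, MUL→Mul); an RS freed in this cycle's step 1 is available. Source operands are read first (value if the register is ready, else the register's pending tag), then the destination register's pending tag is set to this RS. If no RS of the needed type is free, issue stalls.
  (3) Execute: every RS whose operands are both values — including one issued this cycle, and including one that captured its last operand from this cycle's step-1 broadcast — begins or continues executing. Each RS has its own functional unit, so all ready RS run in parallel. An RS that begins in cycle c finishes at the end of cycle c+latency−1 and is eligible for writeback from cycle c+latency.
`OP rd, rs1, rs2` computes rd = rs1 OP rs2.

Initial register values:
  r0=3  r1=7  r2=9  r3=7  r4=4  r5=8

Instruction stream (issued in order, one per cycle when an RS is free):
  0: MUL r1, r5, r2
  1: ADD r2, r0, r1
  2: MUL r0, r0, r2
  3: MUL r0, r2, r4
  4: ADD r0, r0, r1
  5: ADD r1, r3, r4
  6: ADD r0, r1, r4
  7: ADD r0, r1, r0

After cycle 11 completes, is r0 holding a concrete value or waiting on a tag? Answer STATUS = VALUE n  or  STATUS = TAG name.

cycle 1: issue MUL r1<-Mul1 // r0:3,r1:Mul1,r2:9,r3:7,r4:4,r5:8
cycle 2: issue ADD r2<-Add1 // r0:3,r1:Mul1,r2:Add1,r3:7,r4:4,r5:8
cycle 3: issue MUL r0<-Mul2 // r0:Mul2,r1:Mul1,r2:Add1,r3:7,r4:4,r5:8
cycle 4: stall // r0:Mul2,r1:Mul1,r2:Add1,r3:7,r4:4,r5:8
cycle 5: stall // r0:Mul2,r1:Mul1,r2:Add1,r3:7,r4:4,r5:8
cycle 6: CDB Mul1=72; issue MUL r0<-Mul1 // r0:Mul1,r1:72,r2:Add1,r3:7,r4:4,r5:8
cycle 7: issue ADD r0<-Add2 // r0:Add2,r1:72,r2:Add1,r3:7,r4:4,r5:8
cycle 8: CDB Add1=75; issue ADD r1<-Add1 // r0:Add2,r1:Add1,r2:75,r3:7,r4:4,r5:8
cycle 9: issue ADD r0<-Add3 // r0:Add3,r1:Add1,r2:75,r3:7,r4:4,r5:8
cycle 10: CDB Add1=11; issue ADD r0<-Add1 // r0:Add1,r1:11,r2:75,r3:7,r4:4,r5:8
cycle 11: - // r0:Add1,r1:11,r2:75,r3:7,r4:4,r5:8

STATUS = TAG Add1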